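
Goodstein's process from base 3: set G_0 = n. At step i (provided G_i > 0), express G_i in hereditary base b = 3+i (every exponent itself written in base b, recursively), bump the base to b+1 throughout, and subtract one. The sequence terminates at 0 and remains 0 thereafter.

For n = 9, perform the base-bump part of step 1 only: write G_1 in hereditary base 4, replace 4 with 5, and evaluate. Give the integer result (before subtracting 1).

18

G_0 = 9. HB_3(9) = 3^2. Bump = 16. G_1 = 15.
G_1 = 15. HB_4(15) = 3·4 + 3. Bump = 18. G_2 = 17.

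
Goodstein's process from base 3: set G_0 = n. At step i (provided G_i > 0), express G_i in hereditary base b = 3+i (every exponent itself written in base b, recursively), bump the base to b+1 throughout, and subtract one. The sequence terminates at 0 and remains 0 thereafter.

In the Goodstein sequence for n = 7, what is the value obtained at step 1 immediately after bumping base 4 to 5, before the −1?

10

G_0 = 7. HB_3(7) = 2·3 + 1. Bump = 9. G_1 = 8.
G_1 = 8. HB_4(8) = 2·4. Bump = 10. G_2 = 9.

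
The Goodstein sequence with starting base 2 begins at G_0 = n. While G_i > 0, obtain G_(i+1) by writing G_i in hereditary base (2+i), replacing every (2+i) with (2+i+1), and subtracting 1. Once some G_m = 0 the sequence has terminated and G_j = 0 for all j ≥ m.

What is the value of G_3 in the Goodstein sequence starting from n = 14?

base 2: 14 = 2^(2 + 1) + 2^2 + 2; at 3: 3^(3 + 1) + 3^3 + 3 = 111; next = 110
base 3: 110 = 3^(3 + 1) + 3^3 + 2; at 4: 4^(4 + 1) + 4^4 + 2 = 1282; next = 1281
base 4: 1281 = 4^(4 + 1) + 4^4 + 1; at 5: 5^(5 + 1) + 5^5 + 1 = 18751; next = 18750
base 5: 18750 = 5^(5 + 1) + 5^5; at 6: 6^(6 + 1) + 6^6 = 326592; next = 326591

18750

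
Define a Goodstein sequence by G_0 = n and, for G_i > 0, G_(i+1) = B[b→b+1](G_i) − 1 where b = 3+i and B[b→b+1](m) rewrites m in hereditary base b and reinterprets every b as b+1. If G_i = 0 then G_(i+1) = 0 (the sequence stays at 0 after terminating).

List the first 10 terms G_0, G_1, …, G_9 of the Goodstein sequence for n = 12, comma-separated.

12, 19, 27, 37, 49, 63, 69, 75, 81, 87

(0) 12|_3 = 3^2 + 3 ↦ 4^2 + 4|_4 = 20 ⇒ 19
(1) 19|_4 = 4^2 + 3 ↦ 5^2 + 3|_5 = 28 ⇒ 27
(2) 27|_5 = 5^2 + 2 ↦ 6^2 + 2|_6 = 38 ⇒ 37
(3) 37|_6 = 6^2 + 1 ↦ 7^2 + 1|_7 = 50 ⇒ 49
(4) 49|_7 = 7^2 ↦ 8^2|_8 = 64 ⇒ 63
(5) 63|_8 = 7·8 + 7 ↦ 7·9 + 7|_9 = 70 ⇒ 69
(6) 69|_9 = 7·9 + 6 ↦ 7·10 + 6|_10 = 76 ⇒ 75
(7) 75|_10 = 7·10 + 5 ↦ 7·11 + 5|_11 = 82 ⇒ 81
(8) 81|_11 = 7·11 + 4 ↦ 7·12 + 4|_12 = 88 ⇒ 87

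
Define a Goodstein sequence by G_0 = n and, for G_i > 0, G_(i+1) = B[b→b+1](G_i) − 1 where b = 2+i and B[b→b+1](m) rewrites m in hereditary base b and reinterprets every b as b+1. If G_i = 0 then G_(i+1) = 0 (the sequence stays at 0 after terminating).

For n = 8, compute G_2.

553

G_0=8  [base 2] 2^(2 + 1)  →[2↦3]→  3^(3 + 1) = 81  −1 ⇒ G_1=80
G_1=80  [base 3] 2·3^3 + 2·3^2 + 2·3 + 2  →[3↦4]→  2·4^4 + 2·4^2 + 2·4 + 2 = 554  −1 ⇒ G_2=553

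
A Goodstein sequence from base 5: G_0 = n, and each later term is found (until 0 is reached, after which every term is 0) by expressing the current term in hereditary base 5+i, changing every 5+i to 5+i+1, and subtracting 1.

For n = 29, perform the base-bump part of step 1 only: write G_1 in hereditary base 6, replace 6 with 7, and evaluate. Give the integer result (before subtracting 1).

52

[0] 29 ≡ 5^2 + 4 (base 5). Lift 6: 40. −1: 39.
[1] 39 ≡ 6^2 + 3 (base 6). Lift 7: 52. −1: 51.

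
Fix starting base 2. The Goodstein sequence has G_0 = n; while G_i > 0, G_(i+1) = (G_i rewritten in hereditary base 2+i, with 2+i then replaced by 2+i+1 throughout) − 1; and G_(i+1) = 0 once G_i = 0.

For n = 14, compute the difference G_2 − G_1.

1171

i=0: 14 = 2^(2 + 1) + 2^2 + 2 (b=2); 2→3: 3^(3 + 1) + 3^3 + 3 = 111; 111−1 = 110
i=1: 110 = 3^(3 + 1) + 3^3 + 2 (b=3); 3→4: 4^(4 + 1) + 4^4 + 2 = 1282; 1282−1 = 1281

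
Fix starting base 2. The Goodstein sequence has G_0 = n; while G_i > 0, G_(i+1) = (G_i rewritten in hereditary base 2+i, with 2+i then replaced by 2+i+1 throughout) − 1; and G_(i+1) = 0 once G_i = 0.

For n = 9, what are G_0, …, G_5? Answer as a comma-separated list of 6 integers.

9, 81, 1023, 9842, 140743, 2471826

step 0: 9 = 2^(2 + 1) + 1; sub 3 for 2: 3^(3 + 1) + 1; = 82; G_1 = 82−1 = 81
step 1: 81 = 3^(3 + 1); sub 4 for 3: 4^(4 + 1); = 1024; G_2 = 1024−1 = 1023
step 2: 1023 = 3·4^4 + 3·4^3 + 3·4^2 + 3·4 + 3; sub 5 for 4: 3·5^5 + 3·5^3 + 3·5^2 + 3·5 + 3; = 9843; G_3 = 9843−1 = 9842
step 3: 9842 = 3·5^5 + 3·5^3 + 3·5^2 + 3·5 + 2; sub 6 for 5: 3·6^6 + 3·6^3 + 3·6^2 + 3·6 + 2; = 140744; G_4 = 140744−1 = 140743
step 4: 140743 = 3·6^6 + 3·6^3 + 3·6^2 + 3·6 + 1; sub 7 for 6: 3·7^7 + 3·7^3 + 3·7^2 + 3·7 + 1; = 2471827; G_5 = 2471827−1 = 2471826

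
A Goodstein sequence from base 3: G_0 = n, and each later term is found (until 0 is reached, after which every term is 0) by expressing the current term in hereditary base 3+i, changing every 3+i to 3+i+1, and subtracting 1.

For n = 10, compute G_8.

41

step 0: 10 = 3^2 + 1; sub 4 for 3: 4^2 + 1; = 17; G_1 = 17−1 = 16
step 1: 16 = 4^2; sub 5 for 4: 5^2; = 25; G_2 = 25−1 = 24
step 2: 24 = 4·5 + 4; sub 6 for 5: 4·6 + 4; = 28; G_3 = 28−1 = 27
step 3: 27 = 4·6 + 3; sub 7 for 6: 4·7 + 3; = 31; G_4 = 31−1 = 30
step 4: 30 = 4·7 + 2; sub 8 for 7: 4·8 + 2; = 34; G_5 = 34−1 = 33
step 5: 33 = 4·8 + 1; sub 9 for 8: 4·9 + 1; = 37; G_6 = 37−1 = 36
step 6: 36 = 4·9; sub 10 for 9: 4·10; = 40; G_7 = 40−1 = 39
step 7: 39 = 3·10 + 9; sub 11 for 10: 3·11 + 9; = 42; G_8 = 42−1 = 41
step 8: 41 = 3·11 + 8; sub 12 for 11: 3·12 + 8; = 44; G_9 = 44−1 = 43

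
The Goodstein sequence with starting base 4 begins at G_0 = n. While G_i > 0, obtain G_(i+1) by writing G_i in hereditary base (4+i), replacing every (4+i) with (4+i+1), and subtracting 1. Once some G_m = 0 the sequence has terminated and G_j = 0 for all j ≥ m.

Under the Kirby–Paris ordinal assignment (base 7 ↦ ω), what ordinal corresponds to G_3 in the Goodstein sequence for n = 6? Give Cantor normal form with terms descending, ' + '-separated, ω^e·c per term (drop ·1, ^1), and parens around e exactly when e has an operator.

G_0=6  [base 4] 4 + 2  →[4↦5]→  5 + 2 = 7  −1 ⇒ G_1=6
G_1=6  [base 5] 5 + 1  →[5↦6]→  6 + 1 = 7  −1 ⇒ G_2=6
G_2=6  [base 6] 6  →[6↦7]→  7 = 7  −1 ⇒ G_3=6
G_3=6  [base 7] 6  →[7↦8]→  6 = 6  −1 ⇒ G_4=5

6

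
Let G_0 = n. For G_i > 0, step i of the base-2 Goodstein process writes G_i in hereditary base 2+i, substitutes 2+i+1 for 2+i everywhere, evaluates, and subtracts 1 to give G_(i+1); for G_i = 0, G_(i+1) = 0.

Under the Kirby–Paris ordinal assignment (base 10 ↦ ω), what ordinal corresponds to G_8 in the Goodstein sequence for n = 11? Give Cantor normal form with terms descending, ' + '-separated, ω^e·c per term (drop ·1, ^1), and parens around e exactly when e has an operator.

11 —HB2→ 2^(2 + 1) + 2 + 1 —bump→ 3^(3 + 1) + 3 + 1 = 85 —(−1)→ 84
84 —HB3→ 3^(3 + 1) + 3 —bump→ 4^(4 + 1) + 4 = 1028 —(−1)→ 1027
1027 —HB4→ 4^(4 + 1) + 3 —bump→ 5^(5 + 1) + 3 = 15628 —(−1)→ 15627
15627 —HB5→ 5^(5 + 1) + 2 —bump→ 6^(6 + 1) + 2 = 279938 —(−1)→ 279937
279937 —HB6→ 6^(6 + 1) + 1 —bump→ 7^(7 + 1) + 1 = 5764802 —(−1)→ 5764801
5764801 —HB7→ 7^(7 + 1) —bump→ 8^(8 + 1) = 134217728 —(−1)→ 134217727
134217727 —HB8→ 7·8^8 + 7·8^7 + 7·8^6 + 7·8^5 + 7·8^4 + 7·8^3 + 7·8^2 + 7·8 + 7 —bump→ 7·9^9 + 7·9^7 + 7·9^6 + 7·9^5 + 7·9^4 + 7·9^3 + 7·9^2 + 7·9 + 7 = 2749609303 —(−1)→ 2749609302
2749609302 —HB9→ 7·9^9 + 7·9^7 + 7·9^6 + 7·9^5 + 7·9^4 + 7·9^3 + 7·9^2 + 7·9 + 6 —bump→ 7·10^10 + 7·10^7 + 7·10^6 + 7·10^5 + 7·10^4 + 7·10^3 + 7·10^2 + 7·10 + 6 = 70077777776 —(−1)→ 70077777775
70077777775 —HB10→ 7·10^10 + 7·10^7 + 7·10^6 + 7·10^5 + 7·10^4 + 7·10^3 + 7·10^2 + 7·10 + 5 —bump→ 7·11^11 + 7·11^7 + 7·11^6 + 7·11^5 + 7·11^4 + 7·11^3 + 7·11^2 + 7·11 + 5 = 1997331745491 —(−1)→ 1997331745490

ω^ω·7 + ω^7·7 + ω^6·7 + ω^5·7 + ω^4·7 + ω^3·7 + ω^2·7 + ω·7 + 5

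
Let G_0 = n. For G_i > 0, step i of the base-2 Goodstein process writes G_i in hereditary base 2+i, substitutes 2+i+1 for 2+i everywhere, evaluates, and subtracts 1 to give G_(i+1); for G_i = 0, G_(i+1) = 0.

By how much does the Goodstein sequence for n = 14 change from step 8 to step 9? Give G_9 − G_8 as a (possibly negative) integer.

14 —HB2→ 2^(2 + 1) + 2^2 + 2 —bump→ 3^(3 + 1) + 3^3 + 3 = 111 —(−1)→ 110
110 —HB3→ 3^(3 + 1) + 3^3 + 2 —bump→ 4^(4 + 1) + 4^4 + 2 = 1282 —(−1)→ 1281
1281 —HB4→ 4^(4 + 1) + 4^4 + 1 —bump→ 5^(5 + 1) + 5^5 + 1 = 18751 —(−1)→ 18750
18750 —HB5→ 5^(5 + 1) + 5^5 —bump→ 6^(6 + 1) + 6^6 = 326592 —(−1)→ 326591
326591 —HB6→ 6^(6 + 1) + 5·6^5 + 5·6^4 + 5·6^3 + 5·6^2 + 5·6 + 5 —bump→ 7^(7 + 1) + 5·7^5 + 5·7^4 + 5·7^3 + 5·7^2 + 5·7 + 5 = 5862841 —(−1)→ 5862840
5862840 —HB7→ 7^(7 + 1) + 5·7^5 + 5·7^4 + 5·7^3 + 5·7^2 + 5·7 + 4 —bump→ 8^(8 + 1) + 5·8^5 + 5·8^4 + 5·8^3 + 5·8^2 + 5·8 + 4 = 134404972 —(−1)→ 134404971
134404971 —HB8→ 8^(8 + 1) + 5·8^5 + 5·8^4 + 5·8^3 + 5·8^2 + 5·8 + 3 —bump→ 9^(9 + 1) + 5·9^5 + 5·9^4 + 5·9^3 + 5·9^2 + 5·9 + 3 = 3487116549 —(−1)→ 3487116548
3487116548 —HB9→ 9^(9 + 1) + 5·9^5 + 5·9^4 + 5·9^3 + 5·9^2 + 5·9 + 2 —bump→ 10^(10 + 1) + 5·10^5 + 5·10^4 + 5·10^3 + 5·10^2 + 5·10 + 2 = 100000555552 —(−1)→ 100000555551
100000555551 —HB10→ 10^(10 + 1) + 5·10^5 + 5·10^4 + 5·10^3 + 5·10^2 + 5·10 + 1 —bump→ 11^(11 + 1) + 5·11^5 + 5·11^4 + 5·11^3 + 5·11^2 + 5·11 + 1 = 3138429262497 —(−1)→ 3138429262496

3038428706945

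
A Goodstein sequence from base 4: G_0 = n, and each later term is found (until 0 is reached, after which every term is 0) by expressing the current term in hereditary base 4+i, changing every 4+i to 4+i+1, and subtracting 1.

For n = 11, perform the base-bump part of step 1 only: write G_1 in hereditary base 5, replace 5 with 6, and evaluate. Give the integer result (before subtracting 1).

14

(0) 11|_4 = 2·4 + 3 ↦ 2·5 + 3|_5 = 13 ⇒ 12
(1) 12|_5 = 2·5 + 2 ↦ 2·6 + 2|_6 = 14 ⇒ 13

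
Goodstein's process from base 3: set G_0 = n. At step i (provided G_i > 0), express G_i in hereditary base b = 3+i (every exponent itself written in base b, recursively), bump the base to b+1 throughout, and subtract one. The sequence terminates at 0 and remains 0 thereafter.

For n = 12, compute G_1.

19

[0] 12 ≡ 3^2 + 3 (base 3). Lift 4: 20. −1: 19.
[1] 19 ≡ 4^2 + 3 (base 4). Lift 5: 28. −1: 27.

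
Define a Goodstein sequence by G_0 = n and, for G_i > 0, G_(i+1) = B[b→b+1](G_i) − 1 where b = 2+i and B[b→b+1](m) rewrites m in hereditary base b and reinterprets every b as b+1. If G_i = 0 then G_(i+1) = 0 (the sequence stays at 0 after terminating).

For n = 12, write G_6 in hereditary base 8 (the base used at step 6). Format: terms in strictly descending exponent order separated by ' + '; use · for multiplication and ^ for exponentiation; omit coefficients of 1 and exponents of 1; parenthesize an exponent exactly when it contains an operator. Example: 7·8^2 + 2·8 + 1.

G_0=12  [base 2] 2^(2 + 1) + 2^2  →[2↦3]→  3^(3 + 1) + 3^3 = 108  −1 ⇒ G_1=107
G_1=107  [base 3] 3^(3 + 1) + 2·3^2 + 2·3 + 2  →[3↦4]→  4^(4 + 1) + 2·4^2 + 2·4 + 2 = 1066  −1 ⇒ G_2=1065
G_2=1065  [base 4] 4^(4 + 1) + 2·4^2 + 2·4 + 1  →[4↦5]→  5^(5 + 1) + 2·5^2 + 2·5 + 1 = 15686  −1 ⇒ G_3=15685
G_3=15685  [base 5] 5^(5 + 1) + 2·5^2 + 2·5  →[5↦6]→  6^(6 + 1) + 2·6^2 + 2·6 = 280020  −1 ⇒ G_4=280019
G_4=280019  [base 6] 6^(6 + 1) + 2·6^2 + 6 + 5  →[6↦7]→  7^(7 + 1) + 2·7^2 + 7 + 5 = 5764911  −1 ⇒ G_5=5764910
G_5=5764910  [base 7] 7^(7 + 1) + 2·7^2 + 7 + 4  →[7↦8]→  8^(8 + 1) + 2·8^2 + 8 + 4 = 134217868  −1 ⇒ G_6=134217867

8^(8 + 1) + 2·8^2 + 8 + 3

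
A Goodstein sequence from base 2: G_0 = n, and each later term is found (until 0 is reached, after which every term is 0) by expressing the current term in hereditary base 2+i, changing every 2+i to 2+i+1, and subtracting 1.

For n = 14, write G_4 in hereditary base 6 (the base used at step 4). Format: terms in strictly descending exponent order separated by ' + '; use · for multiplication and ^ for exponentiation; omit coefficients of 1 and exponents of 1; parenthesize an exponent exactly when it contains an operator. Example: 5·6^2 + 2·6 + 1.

G_0=14  [base 2] 2^(2 + 1) + 2^2 + 2  →[2↦3]→  3^(3 + 1) + 3^3 + 3 = 111  −1 ⇒ G_1=110
G_1=110  [base 3] 3^(3 + 1) + 3^3 + 2  →[3↦4]→  4^(4 + 1) + 4^4 + 2 = 1282  −1 ⇒ G_2=1281
G_2=1281  [base 4] 4^(4 + 1) + 4^4 + 1  →[4↦5]→  5^(5 + 1) + 5^5 + 1 = 18751  −1 ⇒ G_3=18750
G_3=18750  [base 5] 5^(5 + 1) + 5^5  →[5↦6]→  6^(6 + 1) + 6^6 = 326592  −1 ⇒ G_4=326591

6^(6 + 1) + 5·6^5 + 5·6^4 + 5·6^3 + 5·6^2 + 5·6 + 5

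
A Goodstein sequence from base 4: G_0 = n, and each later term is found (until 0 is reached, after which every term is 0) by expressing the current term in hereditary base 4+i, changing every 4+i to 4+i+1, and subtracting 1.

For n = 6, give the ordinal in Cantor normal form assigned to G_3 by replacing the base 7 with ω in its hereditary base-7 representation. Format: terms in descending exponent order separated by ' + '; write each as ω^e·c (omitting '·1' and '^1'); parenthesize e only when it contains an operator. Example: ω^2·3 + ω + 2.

G_0=6  [base 4] 4 + 2  →[4↦5]→  5 + 2 = 7  −1 ⇒ G_1=6
G_1=6  [base 5] 5 + 1  →[5↦6]→  6 + 1 = 7  −1 ⇒ G_2=6
G_2=6  [base 6] 6  →[6↦7]→  7 = 7  −1 ⇒ G_3=6
G_3=6  [base 7] 6  →[7↦8]→  6 = 6  −1 ⇒ G_4=5

6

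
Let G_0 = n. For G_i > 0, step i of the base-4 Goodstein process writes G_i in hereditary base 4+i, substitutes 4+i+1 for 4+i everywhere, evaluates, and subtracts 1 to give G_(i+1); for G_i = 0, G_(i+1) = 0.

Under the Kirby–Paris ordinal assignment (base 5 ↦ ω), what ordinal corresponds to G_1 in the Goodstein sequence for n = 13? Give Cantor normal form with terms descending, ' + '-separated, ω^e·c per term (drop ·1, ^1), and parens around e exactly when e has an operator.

13 —HB4→ 3·4 + 1 —bump→ 3·5 + 1 = 16 —(−1)→ 15
15 —HB5→ 3·5 —bump→ 3·6 = 18 —(−1)→ 17

ω·3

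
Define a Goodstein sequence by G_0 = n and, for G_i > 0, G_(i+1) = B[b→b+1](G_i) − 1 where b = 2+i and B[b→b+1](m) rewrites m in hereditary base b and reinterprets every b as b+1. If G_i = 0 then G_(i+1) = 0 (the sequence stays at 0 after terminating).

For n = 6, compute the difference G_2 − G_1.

step 0: 6 = 2^2 + 2; sub 3 for 2: 3^3 + 3; = 30; G_1 = 30−1 = 29
step 1: 29 = 3^3 + 2; sub 4 for 3: 4^4 + 2; = 258; G_2 = 258−1 = 257

228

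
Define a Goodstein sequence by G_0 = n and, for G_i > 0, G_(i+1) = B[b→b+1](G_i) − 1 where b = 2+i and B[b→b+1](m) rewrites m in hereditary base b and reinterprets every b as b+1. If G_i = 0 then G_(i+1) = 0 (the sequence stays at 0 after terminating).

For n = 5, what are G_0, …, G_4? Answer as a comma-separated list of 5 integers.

5, 27, 255, 467, 775

step 0: 5 = 2^2 + 1; sub 3 for 2: 3^3 + 1; = 28; G_1 = 28−1 = 27
step 1: 27 = 3^3; sub 4 for 3: 4^4; = 256; G_2 = 256−1 = 255
step 2: 255 = 3·4^3 + 3·4^2 + 3·4 + 3; sub 5 for 4: 3·5^3 + 3·5^2 + 3·5 + 3; = 468; G_3 = 468−1 = 467
step 3: 467 = 3·5^3 + 3·5^2 + 3·5 + 2; sub 6 for 5: 3·6^3 + 3·6^2 + 3·6 + 2; = 776; G_4 = 776−1 = 775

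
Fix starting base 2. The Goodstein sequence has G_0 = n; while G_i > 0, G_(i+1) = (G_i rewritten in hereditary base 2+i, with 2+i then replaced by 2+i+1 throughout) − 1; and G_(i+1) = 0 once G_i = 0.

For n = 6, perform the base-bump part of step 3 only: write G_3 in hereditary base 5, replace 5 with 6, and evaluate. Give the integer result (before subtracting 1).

46656

i=0: 6 = 2^2 + 2 (b=2); 2→3: 3^3 + 3 = 30; 30−1 = 29
i=1: 29 = 3^3 + 2 (b=3); 3→4: 4^4 + 2 = 258; 258−1 = 257
i=2: 257 = 4^4 + 1 (b=4); 4→5: 5^5 + 1 = 3126; 3126−1 = 3125
i=3: 3125 = 5^5 (b=5); 5→6: 6^6 = 46656; 46656−1 = 46655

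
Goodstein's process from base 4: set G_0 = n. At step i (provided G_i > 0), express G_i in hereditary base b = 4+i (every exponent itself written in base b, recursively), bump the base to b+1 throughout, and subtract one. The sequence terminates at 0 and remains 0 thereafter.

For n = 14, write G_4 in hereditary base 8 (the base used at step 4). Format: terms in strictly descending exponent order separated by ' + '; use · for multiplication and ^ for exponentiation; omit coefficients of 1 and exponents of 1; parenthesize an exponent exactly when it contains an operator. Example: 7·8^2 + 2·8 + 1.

2·8 + 5

G_0=14  [base 4] 3·4 + 2  →[4↦5]→  3·5 + 2 = 17  −1 ⇒ G_1=16
G_1=16  [base 5] 3·5 + 1  →[5↦6]→  3·6 + 1 = 19  −1 ⇒ G_2=18
G_2=18  [base 6] 3·6  →[6↦7]→  3·7 = 21  −1 ⇒ G_3=20
G_3=20  [base 7] 2·7 + 6  →[7↦8]→  2·8 + 6 = 22  −1 ⇒ G_4=21
G_4=21  [base 8] 2·8 + 5  →[8↦9]→  2·9 + 5 = 23  −1 ⇒ G_5=22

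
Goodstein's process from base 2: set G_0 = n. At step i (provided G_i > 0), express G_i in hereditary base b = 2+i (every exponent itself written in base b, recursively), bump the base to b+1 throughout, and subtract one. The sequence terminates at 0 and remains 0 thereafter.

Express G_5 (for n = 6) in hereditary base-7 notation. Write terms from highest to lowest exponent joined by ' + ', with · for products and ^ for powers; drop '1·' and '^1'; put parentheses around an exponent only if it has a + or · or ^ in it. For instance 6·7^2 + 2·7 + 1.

G_0 = 6. HB_2(6) = 2^2 + 2. Bump = 30. G_1 = 29.
G_1 = 29. HB_3(29) = 3^3 + 2. Bump = 258. G_2 = 257.
G_2 = 257. HB_4(257) = 4^4 + 1. Bump = 3126. G_3 = 3125.
G_3 = 3125. HB_5(3125) = 5^5. Bump = 46656. G_4 = 46655.
G_4 = 46655. HB_6(46655) = 5·6^5 + 5·6^4 + 5·6^3 + 5·6^2 + 5·6 + 5. Bump = 98040. G_5 = 98039.
G_5 = 98039. HB_7(98039) = 5·7^5 + 5·7^4 + 5·7^3 + 5·7^2 + 5·7 + 4. Bump = 187244. G_6 = 187243.

5·7^5 + 5·7^4 + 5·7^3 + 5·7^2 + 5·7 + 4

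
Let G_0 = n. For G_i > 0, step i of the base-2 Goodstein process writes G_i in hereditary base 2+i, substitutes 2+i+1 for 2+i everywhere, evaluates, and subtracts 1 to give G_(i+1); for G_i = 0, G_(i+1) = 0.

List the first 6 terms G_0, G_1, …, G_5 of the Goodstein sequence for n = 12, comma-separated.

12, 107, 1065, 15685, 280019, 5764910

base 2: 12 = 2^(2 + 1) + 2^2; at 3: 3^(3 + 1) + 3^3 = 108; next = 107
base 3: 107 = 3^(3 + 1) + 2·3^2 + 2·3 + 2; at 4: 4^(4 + 1) + 2·4^2 + 2·4 + 2 = 1066; next = 1065
base 4: 1065 = 4^(4 + 1) + 2·4^2 + 2·4 + 1; at 5: 5^(5 + 1) + 2·5^2 + 2·5 + 1 = 15686; next = 15685
base 5: 15685 = 5^(5 + 1) + 2·5^2 + 2·5; at 6: 6^(6 + 1) + 2·6^2 + 2·6 = 280020; next = 280019
base 6: 280019 = 6^(6 + 1) + 2·6^2 + 6 + 5; at 7: 7^(7 + 1) + 2·7^2 + 7 + 5 = 5764911; next = 5764910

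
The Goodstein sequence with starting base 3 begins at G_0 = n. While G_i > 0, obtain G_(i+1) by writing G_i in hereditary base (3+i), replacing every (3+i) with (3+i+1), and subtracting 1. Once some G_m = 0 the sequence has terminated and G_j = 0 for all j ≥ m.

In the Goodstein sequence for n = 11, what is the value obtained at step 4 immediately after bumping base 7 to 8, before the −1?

step 0: 11 = 3^2 + 2; sub 4 for 3: 4^2 + 2; = 18; G_1 = 18−1 = 17
step 1: 17 = 4^2 + 1; sub 5 for 4: 5^2 + 1; = 26; G_2 = 26−1 = 25
step 2: 25 = 5^2; sub 6 for 5: 6^2; = 36; G_3 = 36−1 = 35
step 3: 35 = 5·6 + 5; sub 7 for 6: 5·7 + 5; = 40; G_4 = 40−1 = 39

44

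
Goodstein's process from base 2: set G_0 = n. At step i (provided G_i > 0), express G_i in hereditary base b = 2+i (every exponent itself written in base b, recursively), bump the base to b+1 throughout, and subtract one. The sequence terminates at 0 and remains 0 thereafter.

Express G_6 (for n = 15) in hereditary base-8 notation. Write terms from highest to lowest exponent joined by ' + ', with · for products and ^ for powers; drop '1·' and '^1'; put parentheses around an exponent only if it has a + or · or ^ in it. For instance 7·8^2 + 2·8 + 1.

8^(8 + 1) + 7·8^7 + 7·8^6 + 7·8^5 + 7·8^4 + 7·8^3 + 7·8^2 + 7·8 + 7

15 —HB2→ 2^(2 + 1) + 2^2 + 2 + 1 —bump→ 3^(3 + 1) + 3^3 + 3 + 1 = 112 —(−1)→ 111
111 —HB3→ 3^(3 + 1) + 3^3 + 3 —bump→ 4^(4 + 1) + 4^4 + 4 = 1284 —(−1)→ 1283
1283 —HB4→ 4^(4 + 1) + 4^4 + 3 —bump→ 5^(5 + 1) + 5^5 + 3 = 18753 —(−1)→ 18752
18752 —HB5→ 5^(5 + 1) + 5^5 + 2 —bump→ 6^(6 + 1) + 6^6 + 2 = 326594 —(−1)→ 326593
326593 —HB6→ 6^(6 + 1) + 6^6 + 1 —bump→ 7^(7 + 1) + 7^7 + 1 = 6588345 —(−1)→ 6588344
6588344 —HB7→ 7^(7 + 1) + 7^7 —bump→ 8^(8 + 1) + 8^8 = 150994944 —(−1)→ 150994943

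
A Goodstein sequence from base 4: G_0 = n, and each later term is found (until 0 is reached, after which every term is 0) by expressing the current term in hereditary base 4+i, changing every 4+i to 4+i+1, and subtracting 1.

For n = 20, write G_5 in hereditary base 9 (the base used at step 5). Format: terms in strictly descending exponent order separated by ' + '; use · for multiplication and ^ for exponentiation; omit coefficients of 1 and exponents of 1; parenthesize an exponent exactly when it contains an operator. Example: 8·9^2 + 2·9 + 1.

9^2

i=0: 20 = 4^2 + 4 (b=4); 4→5: 5^2 + 5 = 30; 30−1 = 29
i=1: 29 = 5^2 + 4 (b=5); 5→6: 6^2 + 4 = 40; 40−1 = 39
i=2: 39 = 6^2 + 3 (b=6); 6→7: 7^2 + 3 = 52; 52−1 = 51
i=3: 51 = 7^2 + 2 (b=7); 7→8: 8^2 + 2 = 66; 66−1 = 65
i=4: 65 = 8^2 + 1 (b=8); 8→9: 9^2 + 1 = 82; 82−1 = 81
i=5: 81 = 9^2 (b=9); 9→10: 10^2 = 100; 100−1 = 99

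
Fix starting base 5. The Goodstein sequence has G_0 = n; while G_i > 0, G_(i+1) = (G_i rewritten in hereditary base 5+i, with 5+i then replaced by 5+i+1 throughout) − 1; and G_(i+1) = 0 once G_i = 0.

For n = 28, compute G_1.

38

(0) 28|_5 = 5^2 + 3 ↦ 6^2 + 3|_6 = 39 ⇒ 38
(1) 38|_6 = 6^2 + 2 ↦ 7^2 + 2|_7 = 51 ⇒ 50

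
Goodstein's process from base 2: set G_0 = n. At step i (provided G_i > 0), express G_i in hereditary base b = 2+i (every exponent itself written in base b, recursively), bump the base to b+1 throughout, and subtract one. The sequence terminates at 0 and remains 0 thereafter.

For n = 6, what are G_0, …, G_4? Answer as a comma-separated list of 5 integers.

6, 29, 257, 3125, 46655

6 —HB2→ 2^2 + 2 —bump→ 3^3 + 3 = 30 —(−1)→ 29
29 —HB3→ 3^3 + 2 —bump→ 4^4 + 2 = 258 —(−1)→ 257
257 —HB4→ 4^4 + 1 —bump→ 5^5 + 1 = 3126 —(−1)→ 3125
3125 —HB5→ 5^5 —bump→ 6^6 = 46656 —(−1)→ 46655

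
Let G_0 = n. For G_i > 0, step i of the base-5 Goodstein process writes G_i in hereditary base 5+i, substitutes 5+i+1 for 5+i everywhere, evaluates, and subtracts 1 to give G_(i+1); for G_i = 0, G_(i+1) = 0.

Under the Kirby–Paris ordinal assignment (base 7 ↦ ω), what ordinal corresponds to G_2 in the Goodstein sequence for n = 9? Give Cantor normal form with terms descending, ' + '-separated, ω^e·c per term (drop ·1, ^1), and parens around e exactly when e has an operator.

9 —HB5→ 5 + 4 —bump→ 6 + 4 = 10 —(−1)→ 9
9 —HB6→ 6 + 3 —bump→ 7 + 3 = 10 —(−1)→ 9
9 —HB7→ 7 + 2 —bump→ 8 + 2 = 10 —(−1)→ 9

ω + 2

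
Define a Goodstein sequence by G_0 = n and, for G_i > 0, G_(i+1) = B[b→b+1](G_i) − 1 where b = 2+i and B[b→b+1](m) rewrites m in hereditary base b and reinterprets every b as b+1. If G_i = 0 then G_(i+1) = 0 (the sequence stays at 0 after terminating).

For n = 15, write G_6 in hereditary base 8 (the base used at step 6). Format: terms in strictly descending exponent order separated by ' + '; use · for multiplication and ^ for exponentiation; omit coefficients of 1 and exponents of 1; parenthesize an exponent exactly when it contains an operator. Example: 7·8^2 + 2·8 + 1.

8^(8 + 1) + 7·8^7 + 7·8^6 + 7·8^5 + 7·8^4 + 7·8^3 + 7·8^2 + 7·8 + 7

[0] 15 ≡ 2^(2 + 1) + 2^2 + 2 + 1 (base 2). Lift 3: 112. −1: 111.
[1] 111 ≡ 3^(3 + 1) + 3^3 + 3 (base 3). Lift 4: 1284. −1: 1283.
[2] 1283 ≡ 4^(4 + 1) + 4^4 + 3 (base 4). Lift 5: 18753. −1: 18752.
[3] 18752 ≡ 5^(5 + 1) + 5^5 + 2 (base 5). Lift 6: 326594. −1: 326593.
[4] 326593 ≡ 6^(6 + 1) + 6^6 + 1 (base 6). Lift 7: 6588345. −1: 6588344.
[5] 6588344 ≡ 7^(7 + 1) + 7^7 (base 7). Lift 8: 150994944. −1: 150994943.
[6] 150994943 ≡ 8^(8 + 1) + 7·8^7 + 7·8^6 + 7·8^5 + 7·8^4 + 7·8^3 + 7·8^2 + 7·8 + 7 (base 8). Lift 9: 3524450281. −1: 3524450280.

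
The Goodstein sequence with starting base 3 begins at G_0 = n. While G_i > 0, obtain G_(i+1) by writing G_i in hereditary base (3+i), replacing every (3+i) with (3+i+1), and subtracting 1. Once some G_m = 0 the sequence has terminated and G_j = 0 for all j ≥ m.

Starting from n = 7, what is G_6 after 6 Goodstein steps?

9

G_0 = 7. HB_3(7) = 2·3 + 1. Bump = 9. G_1 = 8.
G_1 = 8. HB_4(8) = 2·4. Bump = 10. G_2 = 9.
G_2 = 9. HB_5(9) = 5 + 4. Bump = 10. G_3 = 9.
G_3 = 9. HB_6(9) = 6 + 3. Bump = 10. G_4 = 9.
G_4 = 9. HB_7(9) = 7 + 2. Bump = 10. G_5 = 9.
G_5 = 9. HB_8(9) = 8 + 1. Bump = 10. G_6 = 9.
G_6 = 9. HB_9(9) = 9. Bump = 10. G_7 = 9.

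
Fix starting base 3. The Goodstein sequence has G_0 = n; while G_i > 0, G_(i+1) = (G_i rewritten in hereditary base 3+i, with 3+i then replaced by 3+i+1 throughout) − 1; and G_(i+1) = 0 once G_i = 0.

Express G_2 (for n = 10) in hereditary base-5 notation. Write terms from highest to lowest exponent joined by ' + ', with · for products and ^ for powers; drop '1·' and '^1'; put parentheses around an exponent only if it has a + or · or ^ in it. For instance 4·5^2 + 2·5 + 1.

base 3: 10 = 3^2 + 1; at 4: 4^2 + 1 = 17; next = 16
base 4: 16 = 4^2; at 5: 5^2 = 25; next = 24

4·5 + 4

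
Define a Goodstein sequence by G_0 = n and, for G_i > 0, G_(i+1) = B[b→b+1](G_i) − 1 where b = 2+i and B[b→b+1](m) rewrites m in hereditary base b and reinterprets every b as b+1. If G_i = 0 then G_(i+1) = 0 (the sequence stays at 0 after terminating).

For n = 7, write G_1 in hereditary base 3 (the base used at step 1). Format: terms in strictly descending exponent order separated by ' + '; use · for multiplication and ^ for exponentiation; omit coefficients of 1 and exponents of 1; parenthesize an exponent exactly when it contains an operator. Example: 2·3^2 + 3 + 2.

G_0=7  [base 2] 2^2 + 2 + 1  →[2↦3]→  3^3 + 3 + 1 = 31  −1 ⇒ G_1=30
G_1=30  [base 3] 3^3 + 3  →[3↦4]→  4^4 + 4 = 260  −1 ⇒ G_2=259

3^3 + 3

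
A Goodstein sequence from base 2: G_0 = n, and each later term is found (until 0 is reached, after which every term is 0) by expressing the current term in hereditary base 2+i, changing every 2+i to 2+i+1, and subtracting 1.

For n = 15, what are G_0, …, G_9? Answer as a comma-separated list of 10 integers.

15, 111, 1283, 18752, 326593, 6588344, 150994943, 3524450280, 100077777775, 3138578427934

[0] 15 ≡ 2^(2 + 1) + 2^2 + 2 + 1 (base 2). Lift 3: 112. −1: 111.
[1] 111 ≡ 3^(3 + 1) + 3^3 + 3 (base 3). Lift 4: 1284. −1: 1283.
[2] 1283 ≡ 4^(4 + 1) + 4^4 + 3 (base 4). Lift 5: 18753. −1: 18752.
[3] 18752 ≡ 5^(5 + 1) + 5^5 + 2 (base 5). Lift 6: 326594. −1: 326593.
[4] 326593 ≡ 6^(6 + 1) + 6^6 + 1 (base 6). Lift 7: 6588345. −1: 6588344.
[5] 6588344 ≡ 7^(7 + 1) + 7^7 (base 7). Lift 8: 150994944. −1: 150994943.
[6] 150994943 ≡ 8^(8 + 1) + 7·8^7 + 7·8^6 + 7·8^5 + 7·8^4 + 7·8^3 + 7·8^2 + 7·8 + 7 (base 8). Lift 9: 3524450281. −1: 3524450280.
[7] 3524450280 ≡ 9^(9 + 1) + 7·9^7 + 7·9^6 + 7·9^5 + 7·9^4 + 7·9^3 + 7·9^2 + 7·9 + 6 (base 9). Lift 10: 100077777776. −1: 100077777775.
[8] 100077777775 ≡ 10^(10 + 1) + 7·10^7 + 7·10^6 + 7·10^5 + 7·10^4 + 7·10^3 + 7·10^2 + 7·10 + 5 (base 10). Lift 11: 3138578427935. −1: 3138578427934.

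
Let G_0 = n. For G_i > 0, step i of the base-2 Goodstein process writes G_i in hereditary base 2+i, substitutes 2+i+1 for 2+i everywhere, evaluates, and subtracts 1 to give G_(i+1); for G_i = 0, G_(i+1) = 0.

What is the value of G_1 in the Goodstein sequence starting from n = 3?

3

(0) 3|_2 = 2 + 1 ↦ 3 + 1|_3 = 4 ⇒ 3
(1) 3|_3 = 3 ↦ 4|_4 = 4 ⇒ 3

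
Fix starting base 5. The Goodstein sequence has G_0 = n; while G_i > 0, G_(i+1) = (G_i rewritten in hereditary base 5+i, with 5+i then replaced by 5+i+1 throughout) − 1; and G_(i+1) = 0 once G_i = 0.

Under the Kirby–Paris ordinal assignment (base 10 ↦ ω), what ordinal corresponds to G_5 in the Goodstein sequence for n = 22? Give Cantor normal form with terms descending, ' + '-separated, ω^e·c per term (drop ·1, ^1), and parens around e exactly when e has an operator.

ω·3 + 5

G_0=22  [base 5] 4·5 + 2  →[5↦6]→  4·6 + 2 = 26  −1 ⇒ G_1=25
G_1=25  [base 6] 4·6 + 1  →[6↦7]→  4·7 + 1 = 29  −1 ⇒ G_2=28
G_2=28  [base 7] 4·7  →[7↦8]→  4·8 = 32  −1 ⇒ G_3=31
G_3=31  [base 8] 3·8 + 7  →[8↦9]→  3·9 + 7 = 34  −1 ⇒ G_4=33
G_4=33  [base 9] 3·9 + 6  →[9↦10]→  3·10 + 6 = 36  −1 ⇒ G_5=35
G_5=35  [base 10] 3·10 + 5  →[10↦11]→  3·11 + 5 = 38  −1 ⇒ G_6=37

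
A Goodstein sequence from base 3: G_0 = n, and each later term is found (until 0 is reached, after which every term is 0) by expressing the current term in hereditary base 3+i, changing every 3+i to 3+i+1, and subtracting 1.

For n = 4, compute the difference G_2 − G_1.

G_0 = 4. HB_3(4) = 3 + 1. Bump = 5. G_1 = 4.
G_1 = 4. HB_4(4) = 4. Bump = 5. G_2 = 4.

0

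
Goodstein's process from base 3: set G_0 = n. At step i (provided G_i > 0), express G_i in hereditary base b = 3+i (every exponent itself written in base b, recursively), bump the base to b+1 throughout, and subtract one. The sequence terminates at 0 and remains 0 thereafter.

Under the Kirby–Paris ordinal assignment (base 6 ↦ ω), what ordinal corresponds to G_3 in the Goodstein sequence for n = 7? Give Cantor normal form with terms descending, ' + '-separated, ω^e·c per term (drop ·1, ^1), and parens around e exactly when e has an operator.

G_0=7  [base 3] 2·3 + 1  →[3↦4]→  2·4 + 1 = 9  −1 ⇒ G_1=8
G_1=8  [base 4] 2·4  →[4↦5]→  2·5 = 10  −1 ⇒ G_2=9
G_2=9  [base 5] 5 + 4  →[5↦6]→  6 + 4 = 10  −1 ⇒ G_3=9
G_3=9  [base 6] 6 + 3  →[6↦7]→  7 + 3 = 10  −1 ⇒ G_4=9

ω + 3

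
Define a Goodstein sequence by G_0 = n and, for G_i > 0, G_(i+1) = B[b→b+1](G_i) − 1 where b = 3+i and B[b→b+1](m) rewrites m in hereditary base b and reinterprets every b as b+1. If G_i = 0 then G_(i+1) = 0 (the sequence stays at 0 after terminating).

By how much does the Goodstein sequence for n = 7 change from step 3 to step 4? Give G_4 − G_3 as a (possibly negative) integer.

0

(0) 7|_3 = 2·3 + 1 ↦ 2·4 + 1|_4 = 9 ⇒ 8
(1) 8|_4 = 2·4 ↦ 2·5|_5 = 10 ⇒ 9
(2) 9|_5 = 5 + 4 ↦ 6 + 4|_6 = 10 ⇒ 9
(3) 9|_6 = 6 + 3 ↦ 7 + 3|_7 = 10 ⇒ 9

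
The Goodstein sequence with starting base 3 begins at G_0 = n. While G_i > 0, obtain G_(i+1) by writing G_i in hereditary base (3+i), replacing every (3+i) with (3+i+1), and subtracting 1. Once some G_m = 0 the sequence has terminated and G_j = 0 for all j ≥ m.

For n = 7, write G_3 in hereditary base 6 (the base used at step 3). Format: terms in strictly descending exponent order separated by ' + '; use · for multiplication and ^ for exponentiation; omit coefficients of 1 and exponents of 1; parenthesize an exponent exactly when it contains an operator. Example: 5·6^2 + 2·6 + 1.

G_0=7  [base 3] 2·3 + 1  →[3↦4]→  2·4 + 1 = 9  −1 ⇒ G_1=8
G_1=8  [base 4] 2·4  →[4↦5]→  2·5 = 10  −1 ⇒ G_2=9
G_2=9  [base 5] 5 + 4  →[5↦6]→  6 + 4 = 10  −1 ⇒ G_3=9
G_3=9  [base 6] 6 + 3  →[6↦7]→  7 + 3 = 10  −1 ⇒ G_4=9

6 + 3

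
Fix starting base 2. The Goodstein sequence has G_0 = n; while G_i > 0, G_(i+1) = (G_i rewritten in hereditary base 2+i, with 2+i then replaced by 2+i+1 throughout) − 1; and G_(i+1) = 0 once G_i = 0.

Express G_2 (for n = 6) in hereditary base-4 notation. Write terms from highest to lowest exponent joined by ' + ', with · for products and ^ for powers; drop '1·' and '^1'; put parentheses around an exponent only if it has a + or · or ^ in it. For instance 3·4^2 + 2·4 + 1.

G_0 = 6. HB_2(6) = 2^2 + 2. Bump = 30. G_1 = 29.
G_1 = 29. HB_3(29) = 3^3 + 2. Bump = 258. G_2 = 257.
G_2 = 257. HB_4(257) = 4^4 + 1. Bump = 3126. G_3 = 3125.

4^4 + 1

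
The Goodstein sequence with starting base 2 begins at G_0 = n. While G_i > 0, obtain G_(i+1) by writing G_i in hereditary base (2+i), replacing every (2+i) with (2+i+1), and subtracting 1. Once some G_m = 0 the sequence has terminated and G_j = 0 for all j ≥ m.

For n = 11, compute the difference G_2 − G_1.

943

base 2: 11 = 2^(2 + 1) + 2 + 1; at 3: 3^(3 + 1) + 3 + 1 = 85; next = 84
base 3: 84 = 3^(3 + 1) + 3; at 4: 4^(4 + 1) + 4 = 1028; next = 1027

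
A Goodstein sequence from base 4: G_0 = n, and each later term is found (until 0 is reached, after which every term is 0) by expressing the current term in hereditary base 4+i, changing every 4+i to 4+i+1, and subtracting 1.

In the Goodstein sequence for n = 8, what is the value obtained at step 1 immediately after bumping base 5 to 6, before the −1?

step 0: 8 = 2·4; sub 5 for 4: 2·5; = 10; G_1 = 10−1 = 9
step 1: 9 = 5 + 4; sub 6 for 5: 6 + 4; = 10; G_2 = 10−1 = 9

10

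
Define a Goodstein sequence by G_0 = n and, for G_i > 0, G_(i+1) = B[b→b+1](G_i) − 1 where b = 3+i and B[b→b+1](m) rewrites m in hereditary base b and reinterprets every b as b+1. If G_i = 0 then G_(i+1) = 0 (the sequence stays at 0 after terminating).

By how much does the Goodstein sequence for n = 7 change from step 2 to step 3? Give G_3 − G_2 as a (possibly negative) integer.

G_0 = 7. HB_3(7) = 2·3 + 1. Bump = 9. G_1 = 8.
G_1 = 8. HB_4(8) = 2·4. Bump = 10. G_2 = 9.
G_2 = 9. HB_5(9) = 5 + 4. Bump = 10. G_3 = 9.

0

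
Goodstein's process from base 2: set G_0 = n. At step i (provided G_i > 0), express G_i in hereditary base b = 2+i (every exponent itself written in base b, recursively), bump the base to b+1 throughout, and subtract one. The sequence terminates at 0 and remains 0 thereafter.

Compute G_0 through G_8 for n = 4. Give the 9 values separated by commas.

step 0: 4 = 2^2; sub 3 for 2: 3^3; = 27; G_1 = 27−1 = 26
step 1: 26 = 2·3^2 + 2·3 + 2; sub 4 for 3: 2·4^2 + 2·4 + 2; = 42; G_2 = 42−1 = 41
step 2: 41 = 2·4^2 + 2·4 + 1; sub 5 for 4: 2·5^2 + 2·5 + 1; = 61; G_3 = 61−1 = 60
step 3: 60 = 2·5^2 + 2·5; sub 6 for 5: 2·6^2 + 2·6; = 84; G_4 = 84−1 = 83
step 4: 83 = 2·6^2 + 6 + 5; sub 7 for 6: 2·7^2 + 7 + 5; = 110; G_5 = 110−1 = 109
step 5: 109 = 2·7^2 + 7 + 4; sub 8 for 7: 2·8^2 + 8 + 4; = 140; G_6 = 140−1 = 139
step 6: 139 = 2·8^2 + 8 + 3; sub 9 for 8: 2·9^2 + 9 + 3; = 174; G_7 = 174−1 = 173
step 7: 173 = 2·9^2 + 9 + 2; sub 10 for 9: 2·10^2 + 10 + 2; = 212; G_8 = 212−1 = 211

4, 26, 41, 60, 83, 109, 139, 173, 211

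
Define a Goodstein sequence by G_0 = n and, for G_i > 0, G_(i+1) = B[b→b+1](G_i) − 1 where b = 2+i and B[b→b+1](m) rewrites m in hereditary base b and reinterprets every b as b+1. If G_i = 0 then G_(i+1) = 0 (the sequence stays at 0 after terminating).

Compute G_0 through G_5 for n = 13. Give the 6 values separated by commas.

13, 108, 1279, 16092, 280711, 5765998

13 —HB2→ 2^(2 + 1) + 2^2 + 1 —bump→ 3^(3 + 1) + 3^3 + 1 = 109 —(−1)→ 108
108 —HB3→ 3^(3 + 1) + 3^3 —bump→ 4^(4 + 1) + 4^4 = 1280 —(−1)→ 1279
1279 —HB4→ 4^(4 + 1) + 3·4^3 + 3·4^2 + 3·4 + 3 —bump→ 5^(5 + 1) + 3·5^3 + 3·5^2 + 3·5 + 3 = 16093 —(−1)→ 16092
16092 —HB5→ 5^(5 + 1) + 3·5^3 + 3·5^2 + 3·5 + 2 —bump→ 6^(6 + 1) + 3·6^3 + 3·6^2 + 3·6 + 2 = 280712 —(−1)→ 280711
280711 —HB6→ 6^(6 + 1) + 3·6^3 + 3·6^2 + 3·6 + 1 —bump→ 7^(7 + 1) + 3·7^3 + 3·7^2 + 3·7 + 1 = 5765999 —(−1)→ 5765998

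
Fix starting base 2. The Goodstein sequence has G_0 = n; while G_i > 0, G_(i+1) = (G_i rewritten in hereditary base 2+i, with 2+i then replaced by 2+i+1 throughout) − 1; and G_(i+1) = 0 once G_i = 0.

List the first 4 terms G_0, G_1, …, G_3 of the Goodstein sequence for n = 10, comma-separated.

(0) 10|_2 = 2^(2 + 1) + 2 ↦ 3^(3 + 1) + 3|_3 = 84 ⇒ 83
(1) 83|_3 = 3^(3 + 1) + 2 ↦ 4^(4 + 1) + 2|_4 = 1026 ⇒ 1025
(2) 1025|_4 = 4^(4 + 1) + 1 ↦ 5^(5 + 1) + 1|_5 = 15626 ⇒ 15625

10, 83, 1025, 15625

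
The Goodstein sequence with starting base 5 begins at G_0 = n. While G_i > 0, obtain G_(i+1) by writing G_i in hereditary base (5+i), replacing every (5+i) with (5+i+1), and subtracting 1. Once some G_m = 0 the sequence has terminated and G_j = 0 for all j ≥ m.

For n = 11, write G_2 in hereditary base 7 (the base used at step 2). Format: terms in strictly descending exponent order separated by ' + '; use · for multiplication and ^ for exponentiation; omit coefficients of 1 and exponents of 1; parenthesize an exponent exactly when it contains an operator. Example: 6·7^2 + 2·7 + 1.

7 + 6

base 5: 11 = 2·5 + 1; at 6: 2·6 + 1 = 13; next = 12
base 6: 12 = 2·6; at 7: 2·7 = 14; next = 13
base 7: 13 = 7 + 6; at 8: 8 + 6 = 14; next = 13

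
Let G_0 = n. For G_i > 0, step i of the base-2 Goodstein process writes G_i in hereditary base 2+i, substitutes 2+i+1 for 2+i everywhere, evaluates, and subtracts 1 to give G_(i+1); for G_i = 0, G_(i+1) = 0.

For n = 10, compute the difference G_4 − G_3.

264310

i=0: 10 = 2^(2 + 1) + 2 (b=2); 2→3: 3^(3 + 1) + 3 = 84; 84−1 = 83
i=1: 83 = 3^(3 + 1) + 2 (b=3); 3→4: 4^(4 + 1) + 2 = 1026; 1026−1 = 1025
i=2: 1025 = 4^(4 + 1) + 1 (b=4); 4→5: 5^(5 + 1) + 1 = 15626; 15626−1 = 15625
i=3: 15625 = 5^(5 + 1) (b=5); 5→6: 6^(6 + 1) = 279936; 279936−1 = 279935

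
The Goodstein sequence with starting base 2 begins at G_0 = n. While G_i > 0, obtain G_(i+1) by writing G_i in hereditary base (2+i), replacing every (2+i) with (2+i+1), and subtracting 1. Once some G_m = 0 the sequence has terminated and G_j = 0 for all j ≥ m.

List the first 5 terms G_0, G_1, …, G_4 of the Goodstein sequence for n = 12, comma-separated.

step 0: 12 = 2^(2 + 1) + 2^2; sub 3 for 2: 3^(3 + 1) + 3^3; = 108; G_1 = 108−1 = 107
step 1: 107 = 3^(3 + 1) + 2·3^2 + 2·3 + 2; sub 4 for 3: 4^(4 + 1) + 2·4^2 + 2·4 + 2; = 1066; G_2 = 1066−1 = 1065
step 2: 1065 = 4^(4 + 1) + 2·4^2 + 2·4 + 1; sub 5 for 4: 5^(5 + 1) + 2·5^2 + 2·5 + 1; = 15686; G_3 = 15686−1 = 15685
step 3: 15685 = 5^(5 + 1) + 2·5^2 + 2·5; sub 6 for 5: 6^(6 + 1) + 2·6^2 + 2·6; = 280020; G_4 = 280020−1 = 280019

12, 107, 1065, 15685, 280019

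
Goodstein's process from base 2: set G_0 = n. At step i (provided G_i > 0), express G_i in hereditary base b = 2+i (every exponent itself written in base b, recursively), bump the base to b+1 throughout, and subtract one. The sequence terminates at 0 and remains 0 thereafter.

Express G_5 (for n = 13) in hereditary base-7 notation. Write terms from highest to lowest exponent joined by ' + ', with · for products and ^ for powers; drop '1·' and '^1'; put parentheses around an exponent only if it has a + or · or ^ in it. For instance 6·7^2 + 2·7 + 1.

7^(7 + 1) + 3·7^3 + 3·7^2 + 3·7

G_0=13  [base 2] 2^(2 + 1) + 2^2 + 1  →[2↦3]→  3^(3 + 1) + 3^3 + 1 = 109  −1 ⇒ G_1=108
G_1=108  [base 3] 3^(3 + 1) + 3^3  →[3↦4]→  4^(4 + 1) + 4^4 = 1280  −1 ⇒ G_2=1279
G_2=1279  [base 4] 4^(4 + 1) + 3·4^3 + 3·4^2 + 3·4 + 3  →[4↦5]→  5^(5 + 1) + 3·5^3 + 3·5^2 + 3·5 + 3 = 16093  −1 ⇒ G_3=16092
G_3=16092  [base 5] 5^(5 + 1) + 3·5^3 + 3·5^2 + 3·5 + 2  →[5↦6]→  6^(6 + 1) + 3·6^3 + 3·6^2 + 3·6 + 2 = 280712  −1 ⇒ G_4=280711
G_4=280711  [base 6] 6^(6 + 1) + 3·6^3 + 3·6^2 + 3·6 + 1  →[6↦7]→  7^(7 + 1) + 3·7^3 + 3·7^2 + 3·7 + 1 = 5765999  −1 ⇒ G_5=5765998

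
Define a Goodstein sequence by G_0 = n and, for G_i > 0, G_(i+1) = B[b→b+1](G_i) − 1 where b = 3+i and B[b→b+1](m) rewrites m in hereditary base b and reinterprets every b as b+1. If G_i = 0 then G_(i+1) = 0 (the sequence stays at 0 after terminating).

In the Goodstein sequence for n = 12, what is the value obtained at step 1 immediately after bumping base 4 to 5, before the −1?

28

[0] 12 ≡ 3^2 + 3 (base 3). Lift 4: 20. −1: 19.
[1] 19 ≡ 4^2 + 3 (base 4). Lift 5: 28. −1: 27.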